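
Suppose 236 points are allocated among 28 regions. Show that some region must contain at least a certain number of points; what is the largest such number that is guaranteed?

9

By pigeonhole, the 28 regions are the holes and the 236 points are the pigeons.
If every region held at most 8 points, the total would be at most 28 × 8 = 224, which is less than 236.
So some region holds at least ⌈236/28⌉ = 9 points.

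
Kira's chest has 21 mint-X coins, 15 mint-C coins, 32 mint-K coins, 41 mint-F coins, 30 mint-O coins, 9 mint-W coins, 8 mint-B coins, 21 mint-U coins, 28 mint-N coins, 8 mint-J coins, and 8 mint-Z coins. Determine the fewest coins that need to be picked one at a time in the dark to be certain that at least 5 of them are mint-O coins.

In the worst case for collecting mint-O coins, every non-mint-O coin comes out first.
There are 21 + 15 + 32 + 41 + 9 + 8 + 21 + 28 + 8 + 8 = 191 non-mint-O coins altogether.
After those, each further coin must be mint-O, so 191 + 5 = 196 draws guarantee 5 mint-O coins.

196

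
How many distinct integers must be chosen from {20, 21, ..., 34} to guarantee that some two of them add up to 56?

Two chosen integers sum to 56 exactly when both halves of some pair {x, 56−x} with 22 ≤ x ≤ 56−x ≤ 34 are chosen — 6 such pairs.
The remaining 3 elements (those with no distinct partner in range) can never complete a 56-sum, so the worst case takes all of them and one from each pair: 3 + 6 = 9.
The 10th integer has to be the second member of some pair, so 9 + 1 = 10.

10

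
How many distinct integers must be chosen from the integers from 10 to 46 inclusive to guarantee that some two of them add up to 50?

A set avoiding the sum 50 can contain at most one of each pair {x, 50−x}, plus the 7 elements whose complement lies outside the range or equal to its own complement.
The integers 25, …, 46 (22 of them) are such a set: any two sum to at least 25+26 = 51 > 50.
Pigeonhole: any 23rd integer completes one of the 15 pairs, so 23 choices force a sum of 50.

23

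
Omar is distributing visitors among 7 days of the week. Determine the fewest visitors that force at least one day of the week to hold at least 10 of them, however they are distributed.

With 63 visitors one could put exactly 9 in each of the 7 days of the week, and no day of the week would reach 10.
By the pigeonhole principle, one more visitor must land in a day of the week that already has 9, giving it 10.
So 7 × 9 + 1 = 64 visitors are required.

64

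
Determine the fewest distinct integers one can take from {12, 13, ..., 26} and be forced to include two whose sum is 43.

11

A set avoiding the sum 43 can contain at most one of each pair {x, 43−x}, plus the 5 elements whose complement lies outside the range.
The integers 12, …, 21 (10 of them) are such a set: any two sum to at least 12+13 = 25 and at most 20+21 = 41 < 43.
Pigeonhole: any 11th integer completes one of the 5 pairs, so 11 choices force a sum of 43.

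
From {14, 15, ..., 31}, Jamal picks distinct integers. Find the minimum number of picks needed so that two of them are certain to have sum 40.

Two chosen integers sum to 40 exactly when both halves of some pair {x, 40−x} with 14 ≤ x ≤ 40−x ≤ 26 are chosen — 6 such pairs.
The remaining 6 elements (those with no distinct partner in range) can never complete a 40-sum, so the worst case takes all of them and one from each pair: 6 + 6 = 12.
Pigeonhole: the 13th integer has to be the second member of some pair, so 12 + 1 = 13.

13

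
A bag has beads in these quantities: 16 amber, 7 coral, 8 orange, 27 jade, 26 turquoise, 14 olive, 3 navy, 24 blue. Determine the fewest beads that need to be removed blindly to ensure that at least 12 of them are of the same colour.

Pigeonhole: put each drawn bead into a box by colour. The largest draw with every box below 12 takes min(count, 11) from each colour; colours with fewer than 11 contribute all they have.
Σ min(cᵢ, 11) = 11 + 7 + 8 + 11 + 11 + 11 + 3 + 11 = 73.
Draw number 73 + 1 = 74 must push one box to 12.

74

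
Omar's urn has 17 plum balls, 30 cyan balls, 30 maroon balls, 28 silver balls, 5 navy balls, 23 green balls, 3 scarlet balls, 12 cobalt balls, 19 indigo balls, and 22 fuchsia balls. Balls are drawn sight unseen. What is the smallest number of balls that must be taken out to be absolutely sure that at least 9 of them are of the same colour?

The 10 colours are the holes; the balls drawn are the pigeons.
To avoid 9 of any one colour, the worst case takes at most 8 of each colour, or every ball of a colour that has fewer than 8.
That gives 8 + 8 + 8 + 8 + 5 + 8 + 3 + 8 + 8 + 8 = 72 balls with no colour reaching 9.
The next ball forces some colour to 9, so 72 + 1 = 73.

73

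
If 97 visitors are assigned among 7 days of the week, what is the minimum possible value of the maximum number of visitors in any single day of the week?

14

By pigeonhole, the 7 days of the week are the holes and the 97 visitors are the pigeons.
If every day of the week held at most 13 visitors, the total would be at most 7 × 13 = 91, which is less than 97.
So some day of the week holds at least ⌈97/7⌉ = 14 visitors.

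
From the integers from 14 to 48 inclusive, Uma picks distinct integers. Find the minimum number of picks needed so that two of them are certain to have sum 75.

A set avoiding the sum 75 can contain at most one of each pair {x, 75−x}, plus the 13 elements whose complement lies outside the range.
The integers 14, …, 37 (24 of them) are such a set: any two sum to at least 14+15 = 29 and at most 36+37 = 73 < 75.
Any 25th integer completes one of the 11 pairs, so 25 choices force a sum of 75.

25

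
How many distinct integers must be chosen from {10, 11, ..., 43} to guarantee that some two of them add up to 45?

22

Group the elements by complementary pair {x, 45−x}: {10,35}, {11,34}, {12,33}, …, giving 13 two-element pairs and 8 integers whose partner 45−x falls outside [10,43].
By the pigeonhole principle, treating each of those 21 groups as a pigeonhole, one can pick one integer per group — 21 integers — with no two summing to 45.
The 22nd integer lands in an occupied pair, forcing a sum of 45.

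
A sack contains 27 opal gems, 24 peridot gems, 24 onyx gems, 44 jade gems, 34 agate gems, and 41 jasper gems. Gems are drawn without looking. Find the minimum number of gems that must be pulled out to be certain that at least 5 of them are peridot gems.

175

In the worst case for collecting peridot gems, every non-peridot gem comes out first.
There are 27 + 24 + 44 + 34 + 41 = 170 non-peridot gems altogether.
After those, each further gem must be peridot, so 170 + 5 = 175 draws guarantee 5 peridot gems.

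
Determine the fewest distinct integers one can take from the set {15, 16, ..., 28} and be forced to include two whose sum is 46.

Group the elements by complementary pair {x, 46−x}: {18,28}, {19,27}, {20,26}, …, giving 5 two-element pairs, the single value 23 (it cannot pair with itself since the integers are distinct), and 3 integers whose partner 46−x falls outside [15,28].
Treating each of those 9 groups as a pigeonhole, one can pick one integer per group — 9 integers — with no two summing to 46.
The 10th integer lands in an occupied pair, forcing a sum of 46.

10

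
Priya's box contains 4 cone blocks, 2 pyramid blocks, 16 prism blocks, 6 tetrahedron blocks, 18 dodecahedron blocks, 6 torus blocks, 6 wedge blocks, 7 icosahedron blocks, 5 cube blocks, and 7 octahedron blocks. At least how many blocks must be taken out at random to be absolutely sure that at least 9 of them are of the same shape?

60

An adversary could hand out at most 8 blocks per shape (8 shapes run out sooner): 4 + 2 + 8 + 6 + 8 + 6 + 6 + 7 + 5 + 7 = 59 blocks and still no shape has 9.
By pigeonhole, one more block lands in a shape already at 8, so 60 draws are enough and 59 are not.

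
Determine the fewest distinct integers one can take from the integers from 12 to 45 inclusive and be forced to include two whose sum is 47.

23

A set avoiding the sum 47 can contain at most one of each pair {x, 47−x}, plus the 10 elements whose complement lies outside the range.
The integers 24, …, 45 (22 of them) are such a set: any two sum to at least 24+25 = 49 > 47.
By pigeonhole, any 23rd integer completes one of the 12 pairs, so 23 choices force a sum of 47.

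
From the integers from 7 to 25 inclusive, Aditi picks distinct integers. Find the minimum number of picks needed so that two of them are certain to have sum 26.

14

Two chosen integers sum to 26 exactly when both halves of some pair {x, 26−x} with 7 ≤ x ≤ 26−x ≤ 19 are chosen — 6 such pairs.
The remaining 7 elements (those with no distinct partner in range) can never complete a 26-sum, so the worst case takes all of them and one from each pair: 7 + 6 = 13.
The 14th integer has to be the second member of some pair, so 13 + 1 = 14.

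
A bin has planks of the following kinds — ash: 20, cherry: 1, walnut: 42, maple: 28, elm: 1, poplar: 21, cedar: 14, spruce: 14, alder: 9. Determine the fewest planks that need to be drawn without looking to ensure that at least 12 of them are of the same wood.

Put each drawn plank into a box by wood. The largest draw with every box below 12 takes min(count, 11) from each wood; woods with fewer than 11 contribute all they have.
Σ min(cᵢ, 11) = 11 + 1 + 11 + 11 + 1 + 11 + 11 + 11 + 9 = 77.
Draw number 77 + 1 = 78 must push one box to 12.

78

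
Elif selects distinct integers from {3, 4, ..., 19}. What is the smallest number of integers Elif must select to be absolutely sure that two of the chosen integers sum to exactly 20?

Two chosen integers sum to 20 exactly when both halves of some pair {x, 20−x} with 3 ≤ x ≤ 20−x ≤ 17 are chosen — 7 such pairs.
The remaining 3 elements (those with no distinct partner in range) can never complete a 20-sum, so the worst case takes all of them and one from each pair: 3 + 7 = 10.
The 11th integer has to be the second member of some pair, so 10 + 1 = 11.

11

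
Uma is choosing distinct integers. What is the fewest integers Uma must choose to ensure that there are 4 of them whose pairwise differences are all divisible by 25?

Integers whose pairwise differences are multiples of 25 are exactly those sharing a remainder mod 25. Pigeonhole: the 25 residue classes mod 25 are the pigeonholes.
With 75 integers one could put 3 in each residue class and have no class reach 4.
The 76th integer pushes some class to 4, so 25·3 + 1 = 76.

76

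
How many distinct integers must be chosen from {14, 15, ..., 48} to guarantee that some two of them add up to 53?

23

Group the elements by complementary pair {x, 53−x}: {14,39}, {15,38}, {16,37}, …, giving 13 two-element pairs and 9 integers whose partner 53−x falls outside [14,48].
Treating each of those 22 groups as a pigeonhole, one can pick one integer per group — 22 integers — with no two summing to 53.
The 23rd integer lands in an occupied pair, forcing a sum of 53.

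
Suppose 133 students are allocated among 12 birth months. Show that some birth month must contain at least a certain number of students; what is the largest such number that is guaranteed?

By pigeonhole, the 12 birth months are the holes and the 133 students are the pigeons.
If every birth month held at most 11 students, the total would be at most 12 × 11 = 132, which is less than 133.
So some birth month holds at least ⌈133/12⌉ = 12 students.

12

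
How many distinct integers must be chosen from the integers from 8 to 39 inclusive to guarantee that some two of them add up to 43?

Two chosen integers sum to 43 exactly when both halves of some pair {x, 43−x} with 8 ≤ x ≤ 43−x ≤ 35 are chosen — 14 such pairs.
The remaining 4 elements (those with no distinct partner in range) can never complete a 43-sum, so the worst case takes all of them and one from each pair: 4 + 14 = 18.
By the pigeonhole principle, the 19th integer has to be the second member of some pair, so 18 + 1 = 19.

19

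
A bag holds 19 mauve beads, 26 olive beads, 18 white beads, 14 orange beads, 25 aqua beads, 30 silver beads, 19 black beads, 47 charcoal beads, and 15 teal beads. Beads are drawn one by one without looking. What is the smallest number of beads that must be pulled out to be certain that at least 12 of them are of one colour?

By the pigeonhole principle, put each drawn bead into a box by colour. The largest draw with every box below 12 takes min(count, 11) from each colour.
Σ min(cᵢ, 11) = 11 + 11 + 11 + 11 + 11 + 11 + 11 + 11 + 11 = 99.
Draw number 99 + 1 = 100 must push one box to 12.

100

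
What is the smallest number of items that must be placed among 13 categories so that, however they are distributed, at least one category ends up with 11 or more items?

With 130 items one could put exactly 10 in each of the 13 categories, and no category would reach 11.
Pigeonhole: one more item must land in a category that already has 10, giving it 11.
So 13 × 10 + 1 = 131 items are required.

131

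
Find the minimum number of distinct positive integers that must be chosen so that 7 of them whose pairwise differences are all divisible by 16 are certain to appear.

Integers whose pairwise differences are multiples of 16 are exactly those sharing a remainder mod 16. The 16 residue classes mod 16 are the pigeonholes.
With 96 integers one could put 6 in each residue class and have no class reach 7.
The 97th integer pushes some class to 7, so 16·6 + 1 = 97.

97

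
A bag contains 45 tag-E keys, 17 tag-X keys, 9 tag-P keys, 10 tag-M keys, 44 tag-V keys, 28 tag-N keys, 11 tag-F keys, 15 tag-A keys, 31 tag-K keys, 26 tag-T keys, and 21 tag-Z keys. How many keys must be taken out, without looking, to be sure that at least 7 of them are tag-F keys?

253

In the worst case for collecting tag-F keys, every non-tag-F key comes out first.
There are 45 + 17 + 9 + 10 + 44 + 28 + 15 + 31 + 26 + 21 = 246 non-tag-F keys altogether.
After those, each further key must be tag-F, so 246 + 7 = 253 draws guarantee 7 tag-F keys.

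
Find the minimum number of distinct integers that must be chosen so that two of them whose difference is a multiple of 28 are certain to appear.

Integers whose pairwise differences are multiples of 28 are exactly those sharing a remainder mod 28. By the pigeonhole principle, the 28 residue classes mod 28 are the pigeonholes.
With 28 integers one could put 1 in each residue class and have no class reach 2.
The 29th integer pushes some class to 2, so 28·1 + 1 = 29.

29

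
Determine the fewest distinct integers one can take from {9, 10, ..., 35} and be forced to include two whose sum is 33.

20

A set avoiding the sum 33 can contain at most one of each pair {x, 33−x}, plus the 11 elements whose complement lies outside the range.
The integers 17, …, 35 (19 of them) are such a set: any two sum to at least 17+18 = 35 > 33.
Any 20th integer completes one of the 8 pairs, so 20 choices force a sum of 33.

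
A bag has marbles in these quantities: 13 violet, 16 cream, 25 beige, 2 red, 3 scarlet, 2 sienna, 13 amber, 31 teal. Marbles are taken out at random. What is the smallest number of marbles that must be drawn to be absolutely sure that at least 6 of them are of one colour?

An adversary could hand out at most 5 marbles per colour (red, scarlet, sienna run out sooner): 5 + 5 + 5 + 2 + 3 + 2 + 5 + 5 = 32 marbles and still no colour has 6.
By pigeonhole, one more marble lands in a colour already at 5, so 33 draws are enough and 32 are not.

33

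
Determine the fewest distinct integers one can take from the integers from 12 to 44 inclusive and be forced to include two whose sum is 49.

Group the elements by complementary pair {x, 49−x}: {12,37}, {13,36}, {14,35}, …, giving 13 two-element pairs and 7 integers whose partner 49−x falls outside [12,44].
By pigeonhole, treating each of those 20 groups as a pigeonhole, one can pick one integer per group — 20 integers — with no two summing to 49.
The 21st integer lands in an occupied pair, forcing a sum of 49.

21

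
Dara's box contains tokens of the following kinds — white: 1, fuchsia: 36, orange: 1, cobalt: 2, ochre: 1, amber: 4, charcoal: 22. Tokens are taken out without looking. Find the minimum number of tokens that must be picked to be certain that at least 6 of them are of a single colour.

The 7 colours are the holes; the tokens drawn are the pigeons.
To avoid 6 of any one colour, the worst case takes at most 5 of each colour, or every token of a colour that has fewer than 5.
That gives 1 + 5 + 1 + 2 + 1 + 4 + 5 = 19 tokens with no colour reaching 6.
The next token forces some colour to 6, so 19 + 1 = 20.

20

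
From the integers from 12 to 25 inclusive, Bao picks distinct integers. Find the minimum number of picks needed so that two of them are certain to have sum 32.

Two chosen integers sum to 32 exactly when both halves of some pair {x, 32−x} with 12 ≤ x ≤ 32−x ≤ 20 are chosen — 4 such pairs.
The remaining 6 elements (those with no distinct partner in range) can never complete a 32-sum, so the worst case takes all of them and one from each pair: 6 + 4 = 10.
The 11th integer has to be the second member of some pair, so 10 + 1 = 11.

11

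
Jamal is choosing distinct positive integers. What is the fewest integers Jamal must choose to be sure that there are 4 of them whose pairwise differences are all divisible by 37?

112

Integers whose pairwise differences are multiples of 37 are exactly those sharing a remainder mod 37. The 37 residue classes mod 37 are the pigeonholes.
With 111 integers one could put 3 in each residue class and have no class reach 4.
The 112th integer pushes some class to 4, so 37·3 + 1 = 112.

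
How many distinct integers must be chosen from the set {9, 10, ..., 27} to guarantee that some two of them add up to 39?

12

Group the elements by complementary pair {x, 39−x}: {12,27}, {13,26}, {14,25}, …, giving 8 two-element pairs and 3 integers whose partner 39−x falls outside [9,27].
Treating each of those 11 groups as a pigeonhole, one can pick one integer per group — 11 integers — with no two summing to 39.
The 12th integer lands in an occupied pair, forcing a sum of 39.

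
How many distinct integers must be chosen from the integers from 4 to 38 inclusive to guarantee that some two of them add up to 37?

Two chosen integers sum to 37 exactly when both halves of some pair {x, 37−x} with 4 ≤ x ≤ 37−x ≤ 33 are chosen — 15 such pairs.
The remaining 5 elements (those with no distinct partner in range) can never complete a 37-sum, so the worst case takes all of them and one from each pair: 5 + 15 = 20.
By pigeonhole, the 21st integer has to be the second member of some pair, so 20 + 1 = 21.

21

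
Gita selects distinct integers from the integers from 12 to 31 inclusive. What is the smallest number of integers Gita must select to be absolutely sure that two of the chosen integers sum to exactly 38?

14

Group the elements by complementary pair {x, 38−x}: {12,26}, {13,25}, {14,24}, …, giving 7 two-element pairs, the single value 19 (it cannot pair with itself since the integers are distinct), and 5 integers whose partner 38−x falls outside [12,31].
Pigeonhole: treating each of those 13 groups as a pigeonhole, one can pick one integer per group — 13 integers — with no two summing to 38.
The 14th integer lands in an occupied pair, forcing a sum of 38.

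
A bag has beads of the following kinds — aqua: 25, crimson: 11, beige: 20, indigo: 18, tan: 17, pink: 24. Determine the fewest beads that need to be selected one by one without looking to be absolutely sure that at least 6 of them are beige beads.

In the worst case for collecting beige beads, every non-beige bead comes out first.
There are 25 + 11 + 18 + 17 + 24 = 95 non-beige beads altogether.
After those, each further bead must be beige, so 95 + 6 = 101 draws guarantee 6 beige beads.

101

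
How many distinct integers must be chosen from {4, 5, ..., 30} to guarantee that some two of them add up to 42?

19

Two chosen integers sum to 42 exactly when both halves of some pair {x, 42−x} with 12 ≤ x ≤ 42−x ≤ 30 are chosen — 9 such pairs.
The remaining 9 elements (those with no distinct partner in range) can never complete a 42-sum, so the worst case takes all of them and one from each pair: 9 + 9 = 18.
By the pigeonhole principle, the 19th integer has to be the second member of some pair, so 18 + 1 = 19.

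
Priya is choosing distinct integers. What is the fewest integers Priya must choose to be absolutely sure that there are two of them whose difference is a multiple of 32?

33

Integers whose pairwise differences are multiples of 32 are exactly those sharing a remainder mod 32. By the pigeonhole principle, the 32 residue classes mod 32 are the pigeonholes.
With 32 integers one could put 1 in each residue class and have no class reach 2.
The 33rd integer pushes some class to 2, so 32·1 + 1 = 33.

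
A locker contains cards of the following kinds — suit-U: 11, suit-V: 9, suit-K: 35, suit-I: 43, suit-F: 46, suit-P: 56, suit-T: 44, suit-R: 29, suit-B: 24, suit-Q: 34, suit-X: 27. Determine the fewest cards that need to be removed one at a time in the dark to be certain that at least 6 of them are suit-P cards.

In the worst case for collecting suit-P cards, every non-suit-P card comes out first.
There are 11 + 9 + 35 + 43 + 46 + 44 + 29 + 24 + 34 + 27 = 302 non-suit-P cards altogether.
After those, each further card must be suit-P, so 302 + 6 = 308 draws guarantee 6 suit-P cards.

308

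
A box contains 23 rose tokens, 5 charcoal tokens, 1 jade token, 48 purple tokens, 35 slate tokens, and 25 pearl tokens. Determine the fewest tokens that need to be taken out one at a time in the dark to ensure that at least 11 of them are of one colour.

Pigeonhole: put each drawn token into a box by colour. The largest draw with every box below 11 takes min(count, 10) from each colour; colours with fewer than 10 contribute all they have.
Σ min(cᵢ, 10) = 10 + 5 + 1 + 10 + 10 + 10 = 46.
Draw number 46 + 1 = 47 must push one box to 11.

47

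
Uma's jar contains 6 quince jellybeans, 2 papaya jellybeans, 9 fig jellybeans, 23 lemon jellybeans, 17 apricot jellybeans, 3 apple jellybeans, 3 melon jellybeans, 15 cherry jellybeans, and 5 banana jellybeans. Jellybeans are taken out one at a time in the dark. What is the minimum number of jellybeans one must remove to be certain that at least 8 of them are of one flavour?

48

An adversary could hand out at most 7 jellybeans per flavour (5 flavours run out sooner): 6 + 2 + 7 + 7 + 7 + 3 + 3 + 7 + 5 = 47 jellybeans and still no flavour has 8.
By the pigeonhole principle, one more jellybean lands in a flavour already at 7, so 48 draws are enough and 47 are not.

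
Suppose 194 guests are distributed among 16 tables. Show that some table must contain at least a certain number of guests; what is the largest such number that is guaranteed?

13

By the pigeonhole principle, the 16 tables are the holes and the 194 guests are the pigeons.
If every table held at most 12 guests, the total would be at most 16 × 12 = 192, which is less than 194.
So some table holds at least ⌈194/16⌉ = 13 guests.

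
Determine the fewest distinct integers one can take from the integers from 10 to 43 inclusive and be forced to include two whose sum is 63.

Group the elements by complementary pair {x, 63−x}: {20,43}, {21,42}, {22,41}, …, giving 12 two-element pairs and 10 integers whose partner 63−x falls outside [10,43].
Treating each of those 22 groups as a pigeonhole, one can pick one integer per group — 22 integers — with no two summing to 63.
The 23rd integer lands in an occupied pair, forcing a sum of 63.

23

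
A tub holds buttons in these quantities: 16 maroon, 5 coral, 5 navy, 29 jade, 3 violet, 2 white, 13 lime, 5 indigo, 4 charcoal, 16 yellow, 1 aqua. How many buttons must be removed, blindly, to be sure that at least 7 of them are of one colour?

50

By the pigeonhole principle, the 11 colours are the holes; the buttons drawn are the pigeons.
To avoid 7 of any one colour, the worst case takes at most 6 of each colour, or every button of a colour that has fewer than 6.
That gives 6 + 5 + 5 + 6 + 3 + 2 + 6 + 5 + 4 + 6 + 1 = 49 buttons with no colour reaching 7.
The next button forces some colour to 7, so 49 + 1 = 50.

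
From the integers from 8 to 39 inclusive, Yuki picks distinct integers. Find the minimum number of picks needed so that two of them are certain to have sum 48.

18

Group the elements by complementary pair {x, 48−x}: {9,39}, {10,38}, {11,37}, …, giving 15 two-element pairs, the single value 24 (it cannot pair with itself since the integers are distinct), and 1 integer whose partner 48−x falls outside [8,39].
Treating each of those 17 groups as a pigeonhole, one can pick one integer per group — 17 integers — with no two summing to 48.
The 18th integer lands in an occupied pair, forcing a sum of 48.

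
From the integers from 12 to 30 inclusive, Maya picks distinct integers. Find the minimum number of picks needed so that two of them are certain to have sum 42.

11

Group the elements by complementary pair {x, 42−x}: {12,30}, {13,29}, {14,28}, …, giving 9 two-element pairs and the single value 21 (it cannot pair with itself since the integers are distinct).
Treating each of those 10 groups as a pigeonhole, one can pick one integer per group — 10 integers — with no two summing to 42.
The 11th integer lands in an occupied pair, forcing a sum of 42.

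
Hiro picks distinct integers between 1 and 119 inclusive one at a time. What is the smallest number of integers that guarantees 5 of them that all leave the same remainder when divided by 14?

57

The 14 residue classes mod 14 are the pigeonholes.
With 56 integers one could put 4 in each residue class and have no class reach 5.
The 57th integer pushes some class to 5, so 14·4 + 1 = 57.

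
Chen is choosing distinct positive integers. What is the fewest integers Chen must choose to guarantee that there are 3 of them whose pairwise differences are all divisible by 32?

Integers whose pairwise differences are multiples of 32 are exactly those sharing a remainder mod 32. The 32 residue classes mod 32 are the pigeonholes.
With 64 integers one could put 2 in each residue class and have no class reach 3.
The 65th integer pushes some class to 3, so 32·2 + 1 = 65.

65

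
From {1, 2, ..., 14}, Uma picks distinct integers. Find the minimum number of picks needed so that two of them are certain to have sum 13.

9

Two chosen integers sum to 13 exactly when both halves of some pair {x, 13−x} with 1 ≤ x ≤ 13−x ≤ 12 are chosen — 6 such pairs.
The remaining 2 elements (those with no distinct partner in range) can never complete a 13-sum, so the worst case takes all of them and one from each pair: 2 + 6 = 8.
The 9th integer has to be the second member of some pair, so 8 + 1 = 9.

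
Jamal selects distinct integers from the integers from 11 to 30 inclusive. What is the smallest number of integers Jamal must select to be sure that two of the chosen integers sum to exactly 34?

A set avoiding the sum 34 can contain at most one of each pair {x, 34−x}, plus the 8 elements whose complement lies outside the range or equal to its own complement.
The integers 17, …, 30 (14 of them) are such a set: any two sum to at least 17+18 = 35 > 34.
Any 15th integer completes one of the 6 pairs, so 15 choices force a sum of 34.

15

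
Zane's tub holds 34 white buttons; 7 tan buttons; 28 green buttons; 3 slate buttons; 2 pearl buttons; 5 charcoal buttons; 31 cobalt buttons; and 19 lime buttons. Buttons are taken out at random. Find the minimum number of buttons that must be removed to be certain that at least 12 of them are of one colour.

An adversary could hand out at most 11 buttons per colour (4 colours run out sooner): 11 + 7 + 11 + 3 + 2 + 5 + 11 + 11 = 61 buttons and still no colour has 12.
One more button lands in a colour already at 11, so 62 draws are enough and 61 are not.

62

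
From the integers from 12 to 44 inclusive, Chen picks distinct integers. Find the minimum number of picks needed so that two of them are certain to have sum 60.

A set avoiding the sum 60 can contain at most one of each pair {x, 60−x}, plus the 5 elements whose complement lies outside the range or equal to its own complement.
The integers 12, …, 30 (19 of them) are such a set: any two sum to at least 12+13 = 25 and at most 29+30 = 59 < 60.
Any 20th integer completes one of the 14 pairs, so 20 choices force a sum of 60.

20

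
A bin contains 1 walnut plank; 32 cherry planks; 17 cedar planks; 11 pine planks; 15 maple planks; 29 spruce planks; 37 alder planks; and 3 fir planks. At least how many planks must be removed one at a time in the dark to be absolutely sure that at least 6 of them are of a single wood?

By the pigeonhole principle, put each drawn plank into a box by wood. The largest draw with every box below 6 takes min(count, 5) from each wood; woods with fewer than 5 contribute all they have.
Σ min(cᵢ, 5) = 1 + 5 + 5 + 5 + 5 + 5 + 5 + 3 = 34.
Draw number 34 + 1 = 35 must push one box to 6.

35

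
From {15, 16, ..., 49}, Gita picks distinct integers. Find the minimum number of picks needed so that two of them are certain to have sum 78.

Group the elements by complementary pair {x, 78−x}: {29,49}, {30,48}, {31,47}, …, giving 10 two-element pairs, the single value 39 (it cannot pair with itself since the integers are distinct), and 14 integers whose partner 78−x falls outside [15,49].
Treating each of those 25 groups as a pigeonhole, one can pick one integer per group — 25 integers — with no two summing to 78.
The 26th integer lands in an occupied pair, forcing a sum of 78.

26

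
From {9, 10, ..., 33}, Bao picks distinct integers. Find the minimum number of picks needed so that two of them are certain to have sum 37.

16

Group the elements by complementary pair {x, 37−x}: {9,28}, {10,27}, {11,26}, …, giving 10 two-element pairs and 5 integers whose partner 37−x falls outside [9,33].
By the pigeonhole principle, treating each of those 15 groups as a pigeonhole, one can pick one integer per group — 15 integers — with no two summing to 37.
The 16th integer lands in an occupied pair, forcing a sum of 37.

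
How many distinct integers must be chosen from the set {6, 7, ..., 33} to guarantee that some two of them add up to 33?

Group the elements by complementary pair {x, 33−x}: {6,27}, {7,26}, {8,25}, …, giving 11 two-element pairs and 6 integers whose partner 33−x falls outside [6,33].
Treating each of those 17 groups as a pigeonhole, one can pick one integer per group — 17 integers — with no two summing to 33.
The 18th integer lands in an occupied pair, forcing a sum of 33.

18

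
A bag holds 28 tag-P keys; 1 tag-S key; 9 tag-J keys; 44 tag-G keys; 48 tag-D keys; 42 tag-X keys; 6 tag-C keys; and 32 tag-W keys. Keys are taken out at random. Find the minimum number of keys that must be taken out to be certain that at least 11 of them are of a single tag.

Pigeonhole: put each drawn key into a box by tag. The largest draw with every box below 11 takes min(count, 10) from each tag; tags with fewer than 10 contribute all they have.
Σ min(cᵢ, 10) = 10 + 1 + 9 + 10 + 10 + 10 + 6 + 10 = 66.
Draw number 66 + 1 = 67 must push one box to 11.

67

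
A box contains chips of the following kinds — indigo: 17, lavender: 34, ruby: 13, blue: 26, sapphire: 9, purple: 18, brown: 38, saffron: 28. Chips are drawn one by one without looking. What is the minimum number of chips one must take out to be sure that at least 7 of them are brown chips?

152

In the worst case for collecting brown chips, every non-brown chip comes out first.
There are 17 + 34 + 13 + 26 + 9 + 18 + 28 = 145 non-brown chips altogether.
After those, each further chip must be brown, so 145 + 7 = 152 draws guarantee 7 brown chips.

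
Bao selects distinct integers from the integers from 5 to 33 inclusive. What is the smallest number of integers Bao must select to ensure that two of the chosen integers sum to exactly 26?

A set avoiding the sum 26 can contain at most one of each pair {x, 26−x}, plus the 13 elements whose complement lies outside the range or equal to its own complement.
The integers 13, …, 33 (21 of them) are such a set: any two sum to at least 13+14 = 27 > 26.
Any 22nd integer completes one of the 8 pairs, so 22 choices force a sum of 26.

22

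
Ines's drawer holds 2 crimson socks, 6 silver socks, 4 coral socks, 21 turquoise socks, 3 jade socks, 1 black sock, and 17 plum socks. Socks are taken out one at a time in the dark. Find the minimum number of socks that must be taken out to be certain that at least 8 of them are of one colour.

31

By pigeonhole, the 7 colours are the holes; the socks drawn are the pigeons.
To avoid 8 of any one colour, the worst case takes at most 7 of each colour, or every sock of a colour that has fewer than 7.
That gives 2 + 6 + 4 + 7 + 3 + 1 + 7 = 30 socks with no colour reaching 8.
The next sock forces some colour to 8, so 30 + 1 = 31.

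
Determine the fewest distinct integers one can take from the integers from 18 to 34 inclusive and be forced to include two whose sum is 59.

13

Group the elements by complementary pair {x, 59−x}: {25,34}, {26,33}, {27,32}, …, giving 5 two-element pairs and 7 integers whose partner 59−x falls outside [18,34].
By the pigeonhole principle, treating each of those 12 groups as a pigeonhole, one can pick one integer per group — 12 integers — with no two summing to 59.
The 13th integer lands in an occupied pair, forcing a sum of 59.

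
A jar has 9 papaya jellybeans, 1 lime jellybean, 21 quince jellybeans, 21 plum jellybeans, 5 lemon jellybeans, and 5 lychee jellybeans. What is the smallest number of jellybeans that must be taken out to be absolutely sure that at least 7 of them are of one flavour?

30

The 6 flavours are the holes; the jellybeans drawn are the pigeons.
To avoid 7 of any one flavour, the worst case takes at most 6 of each flavour, or every jellybean of a flavour that has fewer than 6.
That gives 6 + 1 + 6 + 6 + 5 + 5 = 29 jellybeans with no flavour reaching 7.
The next jellybean forces some flavour to 7, so 29 + 1 = 30.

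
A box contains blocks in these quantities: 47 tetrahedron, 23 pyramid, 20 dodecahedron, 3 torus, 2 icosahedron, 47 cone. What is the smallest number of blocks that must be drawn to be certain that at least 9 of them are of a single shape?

38

The 6 shapes are the holes; the blocks drawn are the pigeons.
To avoid 9 of any one shape, the worst case takes at most 8 of each shape, or every block of a shape that has fewer than 8.
That gives 8 + 8 + 8 + 3 + 2 + 8 = 37 blocks with no shape reaching 9.
The next block forces some shape to 9, so 37 + 1 = 38.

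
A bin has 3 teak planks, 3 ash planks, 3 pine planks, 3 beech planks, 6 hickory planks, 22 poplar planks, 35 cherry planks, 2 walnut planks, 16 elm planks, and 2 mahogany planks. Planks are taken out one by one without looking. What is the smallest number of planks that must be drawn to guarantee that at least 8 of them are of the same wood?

By the pigeonhole principle, the 10 woods are the holes; the planks drawn are the pigeons.
To avoid 8 of any one wood, the worst case takes at most 7 of each wood, or every plank of a wood that has fewer than 7.
That gives 3 + 3 + 3 + 3 + 6 + 7 + 7 + 2 + 7 + 2 = 43 planks with no wood reaching 8.
The next plank forces some wood to 8, so 43 + 1 = 44.

44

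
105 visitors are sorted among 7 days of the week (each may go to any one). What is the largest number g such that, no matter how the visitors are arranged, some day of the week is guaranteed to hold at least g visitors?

15

The 7 days of the week are the holes and the 105 visitors are the pigeons.
If every day of the week held at most 14 visitors, the total would be at most 7 × 14 = 98, which is less than 105.
So some day of the week holds at least ⌈105/7⌉ = 15 visitors.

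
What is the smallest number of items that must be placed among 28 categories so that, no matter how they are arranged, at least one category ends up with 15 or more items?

With 392 items one could put exactly 14 in each of the 28 categories, and no category would reach 15.
One more item must land in a category that already has 14, giving it 15.
So 28 × 14 + 1 = 393 items are required.

393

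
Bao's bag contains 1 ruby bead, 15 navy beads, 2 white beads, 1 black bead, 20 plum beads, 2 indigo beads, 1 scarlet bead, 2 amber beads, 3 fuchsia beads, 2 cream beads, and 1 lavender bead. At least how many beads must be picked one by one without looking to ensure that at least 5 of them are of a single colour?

The 11 colours are the holes; the beads drawn are the pigeons.
To avoid 5 of any one colour, the worst case takes at most 4 of each colour, or every bead of a colour that has fewer than 4.
That gives 1 + 4 + 2 + 1 + 4 + 2 + 1 + 2 + 3 + 2 + 1 = 23 beads with no colour reaching 5.
The next bead forces some colour to 5, so 23 + 1 = 24.

24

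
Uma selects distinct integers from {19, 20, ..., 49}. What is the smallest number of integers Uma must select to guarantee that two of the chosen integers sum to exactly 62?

20

A set avoiding the sum 62 can contain at most one of each pair {x, 62−x}, plus the 7 elements whose complement lies outside the range or equal to its own complement.
The integers 31, …, 49 (19 of them) are such a set: any two sum to at least 31+32 = 63 > 62.
By pigeonhole, any 20th integer completes one of the 12 pairs, so 20 choices force a sum of 62.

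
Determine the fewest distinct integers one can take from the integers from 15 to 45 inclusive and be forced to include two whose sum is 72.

A set avoiding the sum 72 can contain at most one of each pair {x, 72−x}, plus the 13 elements whose complement lies outside the range or equal to its own complement.
The integers 15, …, 36 (22 of them) are such a set: any two sum to at least 15+16 = 31 and at most 35+36 = 71 < 72.
Any 23rd integer completes one of the 9 pairs, so 23 choices force a sum of 72.

23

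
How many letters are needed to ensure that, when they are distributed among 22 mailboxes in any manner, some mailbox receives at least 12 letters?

With 242 letters one could put exactly 11 in each of the 22 mailboxes, and no mailbox would reach 12.
By pigeonhole, one more letter must land in a mailbox that already has 11, giving it 12.
So 22 × 11 + 1 = 243 letters are required.

243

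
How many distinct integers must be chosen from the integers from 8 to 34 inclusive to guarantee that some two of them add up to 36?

18

Group the elements by complementary pair {x, 36−x}: {8,28}, {9,27}, {10,26}, …, giving 10 two-element pairs; the single value 18 (it cannot pair with itself since the integers are distinct); and 6 integers whose partner 36−x falls outside [8,34].
Pigeonhole: treating each of those 17 groups as a pigeonhole, one can pick one integer per group — 17 integers — with no two summing to 36.
The 18th integer lands in an occupied pair, forcing a sum of 36.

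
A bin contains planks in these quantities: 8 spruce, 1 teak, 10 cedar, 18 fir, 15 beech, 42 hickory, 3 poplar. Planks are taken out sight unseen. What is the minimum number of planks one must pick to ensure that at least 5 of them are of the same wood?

25

The 7 woods are the holes; the planks drawn are the pigeons.
To avoid 5 of any one wood, the worst case takes at most 4 of each wood, or every plank of a wood that has fewer than 4.
That gives 4 + 1 + 4 + 4 + 4 + 4 + 3 = 24 planks with no wood reaching 5.
The next plank forces some wood to 5, so 24 + 1 = 25.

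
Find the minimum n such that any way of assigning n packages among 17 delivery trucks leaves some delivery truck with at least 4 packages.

With 51 packages one could put exactly 3 in each of the 17 delivery trucks, and no delivery truck would reach 4.
One more package must land in a delivery truck that already has 3, giving it 4.
So 17 × 3 + 1 = 52 packages are required.

52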